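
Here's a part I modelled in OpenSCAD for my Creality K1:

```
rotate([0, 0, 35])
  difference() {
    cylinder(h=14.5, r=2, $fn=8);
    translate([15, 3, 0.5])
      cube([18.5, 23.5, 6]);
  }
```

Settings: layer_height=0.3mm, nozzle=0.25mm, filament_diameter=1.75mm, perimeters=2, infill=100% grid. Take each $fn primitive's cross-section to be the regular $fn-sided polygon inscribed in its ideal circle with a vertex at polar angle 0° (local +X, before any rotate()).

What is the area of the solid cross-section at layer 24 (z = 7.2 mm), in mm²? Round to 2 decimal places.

11.31 mm²

At z = 7.2 mm: the cylinder: section is a regular 8-gon, circumradius r=2 (area = (8/2)·2.000²·sin(360°/8) = 11.31 mm²); the cube at (15, 3) does not reach this height (z outside [0.5, 6.5]); Subtracting the remaining from the first: none of the subtracted shapes is present at this height, so the r=2 cylinder is unchanged — area = 11.31 mm²; (whole slice rotated 35° about Z — lengths, areas and connectivity unchanged). Overall, the cross-section is a single solid region. Net area = 11.31 mm².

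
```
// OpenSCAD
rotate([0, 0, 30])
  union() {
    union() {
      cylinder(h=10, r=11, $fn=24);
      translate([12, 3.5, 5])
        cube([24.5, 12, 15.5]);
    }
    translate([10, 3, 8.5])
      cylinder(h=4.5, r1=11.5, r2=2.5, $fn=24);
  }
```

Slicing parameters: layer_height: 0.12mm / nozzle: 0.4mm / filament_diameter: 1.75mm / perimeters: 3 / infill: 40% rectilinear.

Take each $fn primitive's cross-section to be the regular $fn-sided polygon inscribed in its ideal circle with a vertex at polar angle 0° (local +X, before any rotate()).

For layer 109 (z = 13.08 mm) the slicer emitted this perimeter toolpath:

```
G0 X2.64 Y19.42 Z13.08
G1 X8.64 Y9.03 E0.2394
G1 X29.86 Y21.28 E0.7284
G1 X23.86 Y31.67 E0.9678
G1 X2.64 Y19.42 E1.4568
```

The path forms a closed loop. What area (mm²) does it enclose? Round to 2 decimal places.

293.98 mm²

Apply the shoelace formula to the sequence of (X, Y) vertices; enclosed area = 293.98 mm².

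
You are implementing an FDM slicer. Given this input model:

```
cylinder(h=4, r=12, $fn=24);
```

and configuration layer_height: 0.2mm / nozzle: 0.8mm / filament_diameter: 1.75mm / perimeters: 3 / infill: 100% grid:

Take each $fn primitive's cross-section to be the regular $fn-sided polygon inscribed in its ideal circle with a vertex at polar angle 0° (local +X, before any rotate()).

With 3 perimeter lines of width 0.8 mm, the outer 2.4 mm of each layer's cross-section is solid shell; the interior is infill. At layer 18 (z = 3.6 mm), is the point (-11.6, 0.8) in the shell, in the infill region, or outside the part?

shell

At z = 3.6 mm: the cylinder: section is a regular 24-gon, circumradius r=12. Overall, the cross-section is a single solid region. The nearest boundary edge runs (-11.59, 3.11)→(-12.00, 0.00); distance from the point to it = 0.29 mm. The point is inside the cross-section, 0.29 mm from the nearest boundary — within the 2.4 mm shell band (3 × 0.8).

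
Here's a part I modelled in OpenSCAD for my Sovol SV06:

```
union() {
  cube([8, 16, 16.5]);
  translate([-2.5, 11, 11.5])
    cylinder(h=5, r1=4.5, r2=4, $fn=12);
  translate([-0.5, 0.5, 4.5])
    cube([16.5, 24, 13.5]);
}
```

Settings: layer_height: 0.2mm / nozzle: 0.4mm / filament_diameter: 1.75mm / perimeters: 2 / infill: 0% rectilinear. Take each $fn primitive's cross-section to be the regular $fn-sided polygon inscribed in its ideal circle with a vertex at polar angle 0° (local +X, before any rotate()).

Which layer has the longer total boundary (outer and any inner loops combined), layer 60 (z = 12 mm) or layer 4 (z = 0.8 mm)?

layer 60 (z = 12 mm)

Layer 60 (z = 12): the cube (footprint 8×16) is included at this height (perimeter 48.00 mm); the cone at (-2.5, 11): at t=0.100 of its height the radius interpolates to r₁+(r₂−r₁)t = 4.450, giving a regular 12-gon of that circumradius (perimeter = 2·12·4.450·sin(180°/12) = 27.64 mm); the cube at (-0.5, 0.5) (footprint 16.5×24) is included at this height (perimeter 81.00 mm); Merging all regions: the regions partially overlap (shared area 136.98 mm²), so the edge portions inside another operand are dropped and the merged outline is re-measured after clipping — boundary = 92.13 mm. So its perimeter = 92.13 mm. Layer 4 (z = 0.8): the 8×16 cube contributes its full rectangle (perimeter 48.00 mm); the cone at (-2.5, 11) does not reach this height (z outside [11.5, 16.5]); the cube at (-0.5, 0.5) does not reach this height (z outside [4.5, 18]); Combining (union): only the 8×16 cube is present, so the union is just that shape — boundary = 48.00 mm. So its perimeter = 48.00 mm. Layer 60 is larger (92.13 vs 48.00 mm).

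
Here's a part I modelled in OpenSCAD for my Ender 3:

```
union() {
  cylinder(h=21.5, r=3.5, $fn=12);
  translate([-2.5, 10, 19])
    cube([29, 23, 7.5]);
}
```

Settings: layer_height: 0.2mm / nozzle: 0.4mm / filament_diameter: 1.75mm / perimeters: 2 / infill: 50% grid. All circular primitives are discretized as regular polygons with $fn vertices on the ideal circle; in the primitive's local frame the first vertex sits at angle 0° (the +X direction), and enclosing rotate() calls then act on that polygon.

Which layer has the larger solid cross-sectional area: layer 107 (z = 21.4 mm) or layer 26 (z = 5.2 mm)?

layer 107 (z = 21.4 mm)

Layer 107 (z = 21.4): the r=3.5 cylinder contributes a regular 12-gon of circumradius 3.5 (area = (12/2)·3.500²·sin(360°/12) = 36.75 mm²); the 29×23 cube at (-2.5, 10) contributes its full rectangle (area 667.00 mm²); Merging all regions: the 2 present regions are separate (no shared area or edge), so areas and boundary lengths simply add and each stays a separate island — area = 703.75 mm². So its area = 703.75 mm². Layer 26 (z = 5.2): the r=3.5 cylinder contributes a regular 12-gon of circumradius 3.5 (area = (12/2)·3.500²·sin(360°/12) = 36.75 mm²); the cube at (-2.5, 10) does not reach this height (z outside [19, 26.5]); Merging all regions: only the r=3.5 cylinder is present, so the union is just that shape — area = 36.75 mm². So its area = 36.75 mm². Layer 107 is larger (703.75 vs 36.75 mm²).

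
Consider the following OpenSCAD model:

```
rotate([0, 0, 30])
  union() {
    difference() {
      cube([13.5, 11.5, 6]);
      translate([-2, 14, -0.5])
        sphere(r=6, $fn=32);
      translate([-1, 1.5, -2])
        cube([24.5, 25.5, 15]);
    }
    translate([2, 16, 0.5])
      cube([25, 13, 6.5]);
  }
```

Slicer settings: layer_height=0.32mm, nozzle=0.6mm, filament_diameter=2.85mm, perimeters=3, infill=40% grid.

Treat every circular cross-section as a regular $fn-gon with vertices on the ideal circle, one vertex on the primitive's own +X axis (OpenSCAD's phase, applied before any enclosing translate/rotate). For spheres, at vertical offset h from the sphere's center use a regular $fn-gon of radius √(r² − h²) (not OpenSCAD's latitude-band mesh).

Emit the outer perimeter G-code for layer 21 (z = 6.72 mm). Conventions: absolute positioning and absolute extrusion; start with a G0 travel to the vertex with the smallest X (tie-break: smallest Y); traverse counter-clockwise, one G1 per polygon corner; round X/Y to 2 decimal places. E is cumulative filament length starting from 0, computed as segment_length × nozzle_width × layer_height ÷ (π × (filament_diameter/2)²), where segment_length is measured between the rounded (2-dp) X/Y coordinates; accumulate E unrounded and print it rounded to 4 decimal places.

At z = 6.72 mm: the cube is not intersected at this z (z outside [0, 6]); the sphere at (-2, 14) does not reach this height (|z−center|=7.220 > r=6); the 24.5×25.5 cube at (-1, 1.5) contributes its full rectangle; Subtracting the remaining from the first: the first operand is absent here, so nothing remains; the cube at (2, 16) is present — its section is the full 25×13 rectangle; Combining (union): only the 25×13 cube at (2, 16) is present, so the union is just that shape — 1 connected region; (whole slice rotated 30° about Z — lengths, areas and connectivity unchanged). The outline is a single polygon with 4 vertices. Extrusion per mm of travel: 0.6 × 0.32 / (π × 1.425²) = 0.030097. Accumulating E over each segment gives final E = 2.2869.

G0 X-12.77 Y26.11 Z6.72
G1 X-6.27 Y14.86 E0.3910
G1 X15.38 Y27.36 E1.1434
G1 X8.88 Y38.61 E1.5345
G1 X-12.77 Y26.11 E2.2869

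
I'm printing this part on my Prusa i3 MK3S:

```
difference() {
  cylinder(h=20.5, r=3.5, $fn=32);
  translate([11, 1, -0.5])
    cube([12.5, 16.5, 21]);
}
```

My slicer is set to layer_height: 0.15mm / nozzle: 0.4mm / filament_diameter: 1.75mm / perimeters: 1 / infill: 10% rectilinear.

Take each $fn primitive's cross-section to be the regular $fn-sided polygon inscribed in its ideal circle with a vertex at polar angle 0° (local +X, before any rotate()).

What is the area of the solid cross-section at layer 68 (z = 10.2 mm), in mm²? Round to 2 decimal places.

At z = 10.2 mm: the cylinder: section is a regular 32-gon, circumradius r=3.5 (area = (32/2)·3.500²·sin(360°/32) = 38.24 mm²); the cube at (11, 1) is present — its section is the full 12.5×16.5 rectangle (area 206.25 mm²); After the difference (first − rest): starting from the r=3.5 cylinder (38.24 mm²), the 12.5×16.5 cube at (11, 1) misses the remaining region (no effect) — area = 38.24 mm². Overall, the cross-section is a single solid region. Net area = 38.24 mm².

38.24 mm²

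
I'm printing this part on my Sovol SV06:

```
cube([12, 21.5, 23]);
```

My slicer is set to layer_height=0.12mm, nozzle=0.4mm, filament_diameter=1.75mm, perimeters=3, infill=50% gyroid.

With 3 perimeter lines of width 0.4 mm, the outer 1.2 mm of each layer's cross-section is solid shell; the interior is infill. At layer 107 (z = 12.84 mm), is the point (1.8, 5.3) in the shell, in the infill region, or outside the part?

At z = 12.84 mm: the 12×21.5 cube contributes its full rectangle. Overall, the cross-section is a single solid region. The nearest boundary edge runs (0.00, 21.50)→(0.00, 0.00); distance from the point to it = 1.80 mm. The point is inside the cross-section and 1.80 mm from the nearest boundary — more than the 1.2 mm shell width (3 × 0.4), so it's in the infill interior.

infill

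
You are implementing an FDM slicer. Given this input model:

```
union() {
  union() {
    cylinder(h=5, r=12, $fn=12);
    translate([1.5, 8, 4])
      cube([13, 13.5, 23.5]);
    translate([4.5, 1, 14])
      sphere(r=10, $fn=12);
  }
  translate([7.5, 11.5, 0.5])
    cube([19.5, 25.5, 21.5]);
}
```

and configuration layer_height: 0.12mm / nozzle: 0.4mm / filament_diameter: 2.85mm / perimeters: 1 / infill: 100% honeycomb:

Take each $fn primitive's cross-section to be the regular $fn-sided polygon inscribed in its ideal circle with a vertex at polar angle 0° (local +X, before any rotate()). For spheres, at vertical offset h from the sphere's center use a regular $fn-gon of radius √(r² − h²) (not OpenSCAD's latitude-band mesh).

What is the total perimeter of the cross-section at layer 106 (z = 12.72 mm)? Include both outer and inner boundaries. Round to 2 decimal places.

At z = 12.72 mm: the cylinder is absent (z outside [0, 5]); the cube at (1.5, 8) is present — its section is the full 13×13.5 rectangle (perimeter 53.00 mm); the sphere at (4.5, 1): section is a regular 12-gon, circumradius = √(r²−h²) = √(10²−1.28²) = 9.918 (perimeter = 2·12·9.918·sin(180°/12) = 61.61 mm); Combining (union): the regions partially overlap (shared area 19.98 mm²), so the edge portions inside another operand are dropped and the merged outline is re-measured after clipping — boundary = 92.46 mm; the cube at (7.5, 11.5) is present — its section is the full 19.5×25.5 rectangle (perimeter 90.00 mm); Taking the union: the regions partially overlap (shared area 70.00 mm²), so the edge portions inside another operand are dropped and the merged outline is re-measured after clipping — boundary = 148.46 mm. Overall, the cross-section is a single solid region. Total boundary length (outer) = 148.46 mm.

148.46 mm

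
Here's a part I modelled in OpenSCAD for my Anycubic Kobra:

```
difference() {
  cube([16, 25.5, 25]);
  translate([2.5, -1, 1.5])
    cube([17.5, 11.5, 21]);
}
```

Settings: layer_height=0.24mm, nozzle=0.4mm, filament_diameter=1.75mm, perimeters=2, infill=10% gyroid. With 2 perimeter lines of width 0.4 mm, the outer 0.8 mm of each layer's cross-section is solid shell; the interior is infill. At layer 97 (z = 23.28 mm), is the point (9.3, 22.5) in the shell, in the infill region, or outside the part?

At z = 23.28 mm: the 16×25.5 cube contributes its full rectangle; the cube at (2.5, -1) does not reach this height (z outside [1.5, 22.5]); Subtracting the remaining from the first: none of the subtracted shapes is present at this height, so the 16×25.5 cube is unchanged — 1 connected region. Overall, the cross-section is a single solid region. The nearest boundary edge runs (16.00, 25.50)→(0.00, 25.50); distance from the point to it = 3.00 mm. The point is inside the cross-section and 3.00 mm from the nearest boundary — more than the 0.8 mm shell width (2 × 0.4), so it's in the infill interior.

infill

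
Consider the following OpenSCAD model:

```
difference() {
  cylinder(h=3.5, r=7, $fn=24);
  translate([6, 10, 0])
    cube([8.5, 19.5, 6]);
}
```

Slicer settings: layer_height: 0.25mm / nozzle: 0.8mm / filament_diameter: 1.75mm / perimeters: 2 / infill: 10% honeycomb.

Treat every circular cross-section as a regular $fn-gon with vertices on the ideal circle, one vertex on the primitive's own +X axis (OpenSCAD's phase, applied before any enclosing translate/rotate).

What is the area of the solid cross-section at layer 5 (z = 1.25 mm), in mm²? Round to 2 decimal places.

At z = 1.25 mm: the r=7 cylinder contributes a regular 24-gon of circumradius 7 (area = (24/2)·7.000²·sin(360°/24) = 152.19 mm²); the cube at (6, 10) (footprint 8.5×19.5) is included at this height (area 165.75 mm²); Subtracting the remaining from the first: starting from the r=7 cylinder (152.19 mm²), the 8.5×19.5 cube at (6, 10) misses the remaining region (no effect) — area = 152.19 mm². Overall, the cross-section is a single solid region. Net area = 152.19 mm².

152.19 mm²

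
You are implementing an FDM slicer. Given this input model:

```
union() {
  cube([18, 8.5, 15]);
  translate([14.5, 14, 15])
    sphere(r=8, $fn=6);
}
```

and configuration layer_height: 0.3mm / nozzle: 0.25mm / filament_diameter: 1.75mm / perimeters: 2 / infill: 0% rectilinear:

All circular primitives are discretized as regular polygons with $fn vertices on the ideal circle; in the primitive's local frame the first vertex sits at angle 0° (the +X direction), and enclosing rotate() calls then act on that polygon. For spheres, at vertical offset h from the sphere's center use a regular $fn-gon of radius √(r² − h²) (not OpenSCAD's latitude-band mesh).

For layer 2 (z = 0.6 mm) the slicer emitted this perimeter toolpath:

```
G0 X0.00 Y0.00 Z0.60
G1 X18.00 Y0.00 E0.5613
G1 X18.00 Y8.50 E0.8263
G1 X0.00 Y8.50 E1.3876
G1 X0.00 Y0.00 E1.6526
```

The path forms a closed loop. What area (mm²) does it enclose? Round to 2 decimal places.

153.00 mm²

Apply the shoelace formula to the sequence of (X, Y) vertices; enclosed area = 153.00 mm².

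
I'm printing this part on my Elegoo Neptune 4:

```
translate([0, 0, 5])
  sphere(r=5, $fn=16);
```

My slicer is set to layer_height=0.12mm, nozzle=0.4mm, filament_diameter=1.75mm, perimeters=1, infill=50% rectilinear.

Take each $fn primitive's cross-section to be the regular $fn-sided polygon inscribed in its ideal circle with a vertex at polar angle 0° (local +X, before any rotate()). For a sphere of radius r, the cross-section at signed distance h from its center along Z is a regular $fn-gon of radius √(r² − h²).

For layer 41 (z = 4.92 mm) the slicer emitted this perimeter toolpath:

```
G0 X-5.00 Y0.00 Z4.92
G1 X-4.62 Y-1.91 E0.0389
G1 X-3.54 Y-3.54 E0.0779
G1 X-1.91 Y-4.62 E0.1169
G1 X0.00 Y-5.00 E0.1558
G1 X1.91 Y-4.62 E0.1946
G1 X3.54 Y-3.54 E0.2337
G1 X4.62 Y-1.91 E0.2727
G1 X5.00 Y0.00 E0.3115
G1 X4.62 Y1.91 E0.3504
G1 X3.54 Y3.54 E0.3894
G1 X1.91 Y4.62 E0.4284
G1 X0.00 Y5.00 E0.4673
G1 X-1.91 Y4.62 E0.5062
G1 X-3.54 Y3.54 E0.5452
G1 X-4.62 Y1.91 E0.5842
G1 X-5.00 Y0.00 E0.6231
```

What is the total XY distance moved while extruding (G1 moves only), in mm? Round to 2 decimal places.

Sum the Euclidean lengths of each G1 segment: total = 31.22 mm.

31.22 mm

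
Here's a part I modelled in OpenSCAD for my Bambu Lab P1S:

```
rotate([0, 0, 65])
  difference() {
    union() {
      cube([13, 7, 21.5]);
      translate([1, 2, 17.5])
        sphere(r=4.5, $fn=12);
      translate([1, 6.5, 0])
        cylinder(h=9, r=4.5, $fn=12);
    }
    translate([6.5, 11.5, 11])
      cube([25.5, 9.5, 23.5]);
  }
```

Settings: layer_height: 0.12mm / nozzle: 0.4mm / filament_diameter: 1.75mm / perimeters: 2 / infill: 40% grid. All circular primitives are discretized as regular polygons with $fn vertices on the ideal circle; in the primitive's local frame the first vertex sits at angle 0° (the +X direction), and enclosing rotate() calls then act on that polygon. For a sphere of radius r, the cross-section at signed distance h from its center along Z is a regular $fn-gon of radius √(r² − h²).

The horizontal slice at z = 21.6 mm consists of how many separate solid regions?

1

At z = 21.6 mm: the cube is not intersected at this z (z outside [0, 21.5]); the r=4.5 sphere at (1, 2) contributes a regular 12-gon of circumradius √(4.5²−4.1²) = 1.855; the cylinder at (1, 6.5) is absent (z outside [0, 9]); Taking the union: only the r=4.5 sphere at (1, 2) is present, so the union is just that shape — 1 connected region; the cube at (6.5, 11.5) is present — its section is the full 25.5×9.5 rectangle; Subtracting the remaining from the first: starting from that combined region, the 25.5×9.5 cube at (6.5, 11.5) misses the remaining region (no effect) — 1 connected region; (rotated 65° about Z; rotation is an isometry so areas/perimeters/island counts are preserved). The result has 1 disconnected region.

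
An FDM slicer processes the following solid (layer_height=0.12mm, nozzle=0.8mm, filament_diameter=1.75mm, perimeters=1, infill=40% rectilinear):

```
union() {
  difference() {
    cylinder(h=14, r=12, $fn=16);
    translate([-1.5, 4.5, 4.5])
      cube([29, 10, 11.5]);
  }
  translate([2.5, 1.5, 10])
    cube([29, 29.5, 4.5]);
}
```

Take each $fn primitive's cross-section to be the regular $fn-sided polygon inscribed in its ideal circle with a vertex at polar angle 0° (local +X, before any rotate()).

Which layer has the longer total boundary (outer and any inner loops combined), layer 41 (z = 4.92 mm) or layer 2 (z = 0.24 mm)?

layer 41 (z = 4.92 mm)

Layer 41 (z = 4.92): the r=12 cylinder gives a regular 16-gon of circumradius 12 (constant along its height) (perimeter = 2·16·12.000·sin(180°/16) = 74.91 mm); the cube at (-1.5, 4.5) is present — its section is the full 29×10 rectangle (perimeter 78.00 mm); After the difference (first − rest): starting from the r=12 cylinder, the 29×10 cube at (-1.5, 4.5) partially overlaps it — only the 69.25 mm² overlap (of its 290.00 mm²) is removed, clipping the outline — boundary = 79.05 mm; the cube at (2.5, 1.5) is not intersected at this z (z outside [10, 14.5]); Merging all regions: only that combined region is present, so the union is just that shape — boundary = 79.05 mm. So its perimeter = 79.05 mm. Layer 2 (z = 0.24): the cylinder: section is a regular 16-gon, circumradius r=12 (perimeter = 2·16·12.000·sin(180°/16) = 74.91 mm); the cube at (-1.5, 4.5) is not intersected at this z (z outside [4.5, 16]); After the difference (first − rest): none of the subtracted shapes is present at this height, so the r=12 cylinder is unchanged — boundary = 74.91 mm; the cube at (2.5, 1.5) is absent (z outside [10, 14.5]); Taking the union: only the result so far is present, so the union is just that shape — boundary = 74.91 mm. So its perimeter = 74.91 mm. Layer 41 is larger (79.05 vs 74.91 mm).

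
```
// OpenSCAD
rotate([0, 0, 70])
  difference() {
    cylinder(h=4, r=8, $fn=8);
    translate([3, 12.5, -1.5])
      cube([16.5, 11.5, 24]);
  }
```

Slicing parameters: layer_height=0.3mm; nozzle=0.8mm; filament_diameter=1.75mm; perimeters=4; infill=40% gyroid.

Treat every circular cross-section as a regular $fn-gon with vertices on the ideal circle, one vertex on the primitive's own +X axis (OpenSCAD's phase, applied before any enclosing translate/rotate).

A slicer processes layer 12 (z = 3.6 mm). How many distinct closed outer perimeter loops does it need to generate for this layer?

1

At z = 3.6 mm: the r=8 cylinder gives a regular 8-gon of circumradius 8 (constant along its height); the 16.5×11.5 cube at (3, 12.5) contributes its full rectangle; After the difference (first − rest): starting from the r=8 cylinder, the 16.5×11.5 cube at (3, 12.5) misses the remaining region (no effect) — 1 connected region; (whole slice rotated 70° about Z — lengths, areas and connectivity unchanged). The result has 1 disconnected region.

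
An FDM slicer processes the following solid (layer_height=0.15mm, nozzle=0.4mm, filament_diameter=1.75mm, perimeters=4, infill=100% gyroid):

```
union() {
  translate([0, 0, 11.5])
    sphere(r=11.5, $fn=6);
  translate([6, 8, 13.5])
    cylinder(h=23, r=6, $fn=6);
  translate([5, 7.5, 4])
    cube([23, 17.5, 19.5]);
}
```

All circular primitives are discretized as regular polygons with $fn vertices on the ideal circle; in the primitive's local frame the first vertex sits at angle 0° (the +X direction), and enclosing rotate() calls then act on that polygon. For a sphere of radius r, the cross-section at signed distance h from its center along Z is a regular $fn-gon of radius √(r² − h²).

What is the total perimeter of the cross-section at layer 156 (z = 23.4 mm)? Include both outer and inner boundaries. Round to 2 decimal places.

94.02 mm

At z = 23.4 mm: the sphere is absent (|z−center|=11.900 > r=11.5); the cylinder at (6, 8): section is a regular 6-gon, circumradius r=6 (perimeter = 2·6·6.000·sin(180°/6) = 36.00 mm); the cube at (5, 7.5) is present — its section is the full 23×17.5 rectangle (perimeter 81.00 mm); Taking the union: the regions partially overlap (shared area 32.01 mm²), so the edge portions inside another operand are dropped and the merged outline is re-measured after clipping — boundary = 94.02 mm. Overall, the cross-section is a single solid region. Total boundary length (outer) = 94.02 mm.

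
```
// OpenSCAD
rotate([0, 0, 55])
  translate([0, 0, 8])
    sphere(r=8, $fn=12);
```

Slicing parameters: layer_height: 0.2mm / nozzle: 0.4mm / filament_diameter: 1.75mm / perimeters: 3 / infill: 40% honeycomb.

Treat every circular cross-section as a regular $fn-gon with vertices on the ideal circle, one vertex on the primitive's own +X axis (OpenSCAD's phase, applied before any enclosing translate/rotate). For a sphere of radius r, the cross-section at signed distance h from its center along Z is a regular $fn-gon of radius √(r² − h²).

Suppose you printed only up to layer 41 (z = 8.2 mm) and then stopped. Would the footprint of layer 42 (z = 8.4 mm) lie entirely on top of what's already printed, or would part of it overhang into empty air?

entirely on top

Compare the two slices. At z = 8.2: the sphere: section is a regular 12-gon, circumradius = √(r²−h²) = √(8²−0.2²) = 7.997 (area = (12/2)·7.997²·sin(360°/12) = 191.88 mm²); (whole slice rotated 55° about Z — lengths, areas and connectivity unchanged). At z = 8.4: the sphere: section is a regular 12-gon, circumradius = √(r²−h²) = √(8²−0.4²) = 7.990 (area = (12/2)·7.990²·sin(360°/12) = 191.52 mm²); (rotated 55° about Z; rotation is an isometry so areas/perimeters/island counts are preserved). Checking containment: the cross-section at z = 8.4 is a subset of the cross-section at z = 8.2.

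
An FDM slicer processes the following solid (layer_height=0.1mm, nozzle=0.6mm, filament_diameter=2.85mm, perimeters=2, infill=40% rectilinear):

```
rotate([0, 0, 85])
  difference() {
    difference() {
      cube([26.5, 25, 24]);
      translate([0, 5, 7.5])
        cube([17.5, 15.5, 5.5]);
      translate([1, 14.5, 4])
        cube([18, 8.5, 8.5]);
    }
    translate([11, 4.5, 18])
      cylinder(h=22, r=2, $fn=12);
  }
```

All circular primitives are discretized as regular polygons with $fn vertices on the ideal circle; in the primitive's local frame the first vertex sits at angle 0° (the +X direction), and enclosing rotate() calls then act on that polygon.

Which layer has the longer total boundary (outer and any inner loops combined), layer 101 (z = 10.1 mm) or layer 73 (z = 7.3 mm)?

Layer 101 (z = 10.1): the cube is present — its section is the full 26.5×25 rectangle (perimeter 103.00 mm); the cube at (0, 5) (footprint 17.5×15.5) is included at this height (perimeter 66.00 mm); the cube at (1, 14.5) (footprint 18×8.5) is included at this height (perimeter 53.00 mm); Subtracting the remaining from the first: starting from the 26.5×25 cube, the 17.5×15.5 cube at (0, 5) lies inside it touching the edge (removes its full 271.25 mm²); the 18×8.5 cube at (1, 14.5) partially overlaps it — only the 54.00 mm² overlap (of its 153.00 mm²) is removed, clipping the outline — boundary = 146.00 mm; the cylinder at (11, 4.5) is not intersected at this z (z outside [18, 40]); Subtracting the remaining from the first: none of the subtracted shapes is present at this height, so the result so far is unchanged — boundary = 146.00 mm; (rotated 85° about Z; rotation is an isometry so areas/perimeters/island counts are preserved). So its perimeter = 146.00 mm. Layer 73 (z = 7.3): the 26.5×25 cube contributes its full rectangle (perimeter 103.00 mm); the cube at (0, 5) is not intersected at this z (z outside [7.5, 13]); the cube at (1, 14.5) is present — its section is the full 18×8.5 rectangle (perimeter 53.00 mm); Subtracting the remaining from the first: starting from the 26.5×25 cube, the 18×8.5 cube at (1, 14.5) lies wholly inside it (removes its full 153.00 mm² and its 53.00 mm outline becomes a hole wall) — boundary (outer + 1 inner loop) = 156.00 mm; the cylinder at (11, 4.5) is not intersected at this z (z outside [18, 40]); After the difference (first − rest): none of the subtracted shapes is present at this height, so the result so far is unchanged — boundary (outer + 1 inner loop) = 156.00 mm; (whole slice rotated 85° about Z — lengths, areas and connectivity unchanged). So its perimeter = 156.00 mm. Layer 73 is larger (156.00 vs 146.00 mm).

layer 73 (z = 7.3 mm)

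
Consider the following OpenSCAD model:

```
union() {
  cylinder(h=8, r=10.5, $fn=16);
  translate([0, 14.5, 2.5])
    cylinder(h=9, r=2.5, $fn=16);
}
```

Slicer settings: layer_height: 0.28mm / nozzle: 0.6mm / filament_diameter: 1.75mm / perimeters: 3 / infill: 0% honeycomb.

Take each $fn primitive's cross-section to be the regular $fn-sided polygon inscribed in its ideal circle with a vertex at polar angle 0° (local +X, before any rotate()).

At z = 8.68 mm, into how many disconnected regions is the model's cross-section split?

At z = 8.68 mm: the cylinder is not intersected at this z (z outside [0, 8]); the cylinder at (0, 14.5): section is a regular 16-gon, circumradius r=2.5; Combining (union): only the r=2.5 cylinder at (0, 14.5) is present, so the union is just that shape — 1 connected region. The result has 1 disconnected region.

1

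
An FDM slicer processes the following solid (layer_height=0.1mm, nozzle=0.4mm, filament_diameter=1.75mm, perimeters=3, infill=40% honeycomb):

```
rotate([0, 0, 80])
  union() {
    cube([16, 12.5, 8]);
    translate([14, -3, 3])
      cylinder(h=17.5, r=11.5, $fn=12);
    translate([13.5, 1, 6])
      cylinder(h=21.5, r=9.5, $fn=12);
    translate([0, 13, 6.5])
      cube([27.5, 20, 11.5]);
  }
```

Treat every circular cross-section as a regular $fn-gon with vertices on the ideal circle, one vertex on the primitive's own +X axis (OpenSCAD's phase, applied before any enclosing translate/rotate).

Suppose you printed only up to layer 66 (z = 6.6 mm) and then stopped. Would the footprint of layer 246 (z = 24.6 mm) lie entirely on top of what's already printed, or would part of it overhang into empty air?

Compare the two slices. At z = 6.6: the cube is present — its section is the full 16×12.5 rectangle (area 200.00 mm²); the r=11.5 cylinder at (14, -3) gives a regular 12-gon of circumradius 11.5 (constant along its height) (area = (12/2)·11.500²·sin(360°/12) = 396.75 mm²); the cylinder at (13.5, 1): section is a regular 12-gon, circumradius r=9.5 (area = (12/2)·9.500²·sin(360°/12) = 270.75 mm²); the 27.5×20 cube at (0, 13) contributes its full rectangle (area 550.00 mm²); Merging all regions: the regions partially overlap — summed areas 1417.50 mm² minus the doubly-counted overlap 345.31 mm² gives 1072.19 mm² — area = 1072.19 mm²; (rotated 80° about Z; rotation is an isometry so areas/perimeters/island counts are preserved). At z = 24.6: the cube is absent (z outside [0, 8]); the cylinder at (14, -3) is not intersected at this z (z outside [3, 20.5]); the cylinder at (13.5, 1): section is a regular 12-gon, circumradius r=9.5 (area = (12/2)·9.500²·sin(360°/12) = 270.75 mm²); the cube at (0, 13) is absent (z outside [6.5, 18]); Merging all regions: only the r=9.5 cylinder at (13.5, 1) is present, so the union is just that shape — area = 270.75 mm²; (whole slice rotated 80° about Z — lengths, areas and connectivity unchanged). Checking containment: the cross-section at z = 24.6 is a subset of the cross-section at z = 6.6.

entirely on top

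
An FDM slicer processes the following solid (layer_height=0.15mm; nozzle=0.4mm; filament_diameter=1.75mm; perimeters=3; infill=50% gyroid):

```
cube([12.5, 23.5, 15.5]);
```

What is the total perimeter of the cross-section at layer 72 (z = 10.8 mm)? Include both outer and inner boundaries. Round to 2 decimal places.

At z = 10.8 mm: the 12.5×23.5 cube contributes its full rectangle (perimeter 72.00 mm). Overall, the cross-section is a single solid region. Total boundary length (outer) = 72.00 mm.

72.00 mm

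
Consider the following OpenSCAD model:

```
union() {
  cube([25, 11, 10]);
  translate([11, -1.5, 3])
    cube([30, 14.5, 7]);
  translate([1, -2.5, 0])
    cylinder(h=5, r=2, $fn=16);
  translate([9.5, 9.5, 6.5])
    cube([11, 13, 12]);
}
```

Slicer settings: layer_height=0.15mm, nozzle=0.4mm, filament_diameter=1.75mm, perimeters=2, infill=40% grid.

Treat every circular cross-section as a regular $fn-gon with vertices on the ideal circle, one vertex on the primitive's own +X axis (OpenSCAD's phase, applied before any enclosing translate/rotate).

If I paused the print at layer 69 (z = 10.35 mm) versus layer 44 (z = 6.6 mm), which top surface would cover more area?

layer 44 (z = 6.6 mm)

Layer 69 (z = 10.35): the cube is absent (z outside [0, 10]); the cube at (11, -1.5) does not reach this height (z outside [3, 10]); the cylinder at (1, -2.5) is not intersected at this z (z outside [0, 5]); the cube at (9.5, 9.5) (footprint 11×13) is included at this height (area 143.00 mm²); Taking the union: only the 11×13 cube at (9.5, 9.5) is present, so the union is just that shape — area = 143.00 mm². So its area = 143.00 mm². Layer 44 (z = 6.6): the cube (footprint 25×11) is included at this height (area 275.00 mm²); the cube at (11, -1.5) (footprint 30×14.5) is included at this height (area 435.00 mm²); the cylinder at (1, -2.5) is not intersected at this z (z outside [0, 5]); the cube at (9.5, 9.5) is present — its section is the full 11×13 rectangle (area 143.00 mm²); Combining (union): the regions partially overlap — summed areas 853.00 mm² minus the doubly-counted overlap 189.50 mm² gives 663.50 mm² — area = 663.50 mm². So its area = 663.50 mm². Layer 44 is larger (663.50 vs 143.00 mm²).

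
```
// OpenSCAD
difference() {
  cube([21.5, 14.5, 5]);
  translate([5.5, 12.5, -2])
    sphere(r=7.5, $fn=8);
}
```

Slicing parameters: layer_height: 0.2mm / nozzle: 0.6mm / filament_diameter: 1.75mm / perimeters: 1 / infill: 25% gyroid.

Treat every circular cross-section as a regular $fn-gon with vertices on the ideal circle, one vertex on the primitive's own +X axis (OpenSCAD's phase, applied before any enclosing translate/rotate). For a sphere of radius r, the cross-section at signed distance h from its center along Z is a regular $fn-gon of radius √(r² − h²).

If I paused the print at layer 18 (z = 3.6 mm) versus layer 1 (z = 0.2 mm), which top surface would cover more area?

Layer 18 (z = 3.6): the cube is present — its section is the full 21.5×14.5 rectangle (area 311.75 mm²); the r=7.5 sphere at (5.5, 12.5) contributes a regular 8-gon of circumradius √(7.5²−5.6²) = 4.989 (area = (8/2)·4.989²·sin(360°/8) = 70.40 mm²); Subtracting the remaining from the first: starting from the 21.5×14.5 cube (311.75 mm²), the r=7.5 sphere at (5.5, 12.5) partially overlaps it — only the 53.50 mm² overlap (of its 70.40 mm²) is removed, clipping the outline — area = 258.25 mm². So its area = 258.25 mm². Layer 1 (z = 0.2): the 21.5×14.5 cube contributes its full rectangle (area 311.75 mm²); the r=7.5 sphere at (5.5, 12.5) contributes a regular 8-gon of circumradius √(7.5²−2.2²) = 7.170 (area = (8/2)·7.170²·sin(360°/8) = 145.41 mm²); Taking the first minus the rest: starting from the 21.5×14.5 cube (311.75 mm²), the r=7.5 sphere at (5.5, 12.5) partially overlaps it — only the 93.85 mm² overlap (of its 145.41 mm²) is removed, clipping the outline — area = 217.90 mm². So its area = 217.90 mm². Layer 18 is larger (258.25 vs 217.90 mm²).

layer 18 (z = 3.6 mm)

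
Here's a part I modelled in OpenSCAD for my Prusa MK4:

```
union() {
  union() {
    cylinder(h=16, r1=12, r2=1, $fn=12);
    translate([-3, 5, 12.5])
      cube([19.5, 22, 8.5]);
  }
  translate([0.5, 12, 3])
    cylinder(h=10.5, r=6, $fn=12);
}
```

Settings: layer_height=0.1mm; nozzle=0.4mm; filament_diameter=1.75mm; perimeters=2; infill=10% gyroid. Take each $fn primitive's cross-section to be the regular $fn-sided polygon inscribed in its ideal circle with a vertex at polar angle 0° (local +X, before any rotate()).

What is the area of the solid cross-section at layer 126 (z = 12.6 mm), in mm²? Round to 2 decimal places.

477.88 mm²

At z = 12.6 mm: the cone contributes a regular 12-gon of circumradius 3.338 (interpolated between r1=12 and r2=1 at t=0.787) (area = (12/2)·3.338²·sin(360°/12) = 33.42 mm²); the cube at (-3, 5) is present — its section is the full 19.5×22 rectangle (area 429.00 mm²); Combining (union): the 2 present regions are separate (no shared area or edge), so areas and boundary lengths simply add and each stays a separate island — area = 462.42 mm²; the r=6 cylinder at (0.5, 12) contributes a regular 12-gon of circumradius 6 (area = (12/2)·6.000²·sin(360°/12) = 108.00 mm²); Merging all regions: the regions partially overlap — summed areas 570.42 mm² minus the doubly-counted overlap 92.53 mm² gives 477.88 mm² — area = 477.88 mm². Overall, the cross-section has 2 separate islands. Net area = 477.88 mm².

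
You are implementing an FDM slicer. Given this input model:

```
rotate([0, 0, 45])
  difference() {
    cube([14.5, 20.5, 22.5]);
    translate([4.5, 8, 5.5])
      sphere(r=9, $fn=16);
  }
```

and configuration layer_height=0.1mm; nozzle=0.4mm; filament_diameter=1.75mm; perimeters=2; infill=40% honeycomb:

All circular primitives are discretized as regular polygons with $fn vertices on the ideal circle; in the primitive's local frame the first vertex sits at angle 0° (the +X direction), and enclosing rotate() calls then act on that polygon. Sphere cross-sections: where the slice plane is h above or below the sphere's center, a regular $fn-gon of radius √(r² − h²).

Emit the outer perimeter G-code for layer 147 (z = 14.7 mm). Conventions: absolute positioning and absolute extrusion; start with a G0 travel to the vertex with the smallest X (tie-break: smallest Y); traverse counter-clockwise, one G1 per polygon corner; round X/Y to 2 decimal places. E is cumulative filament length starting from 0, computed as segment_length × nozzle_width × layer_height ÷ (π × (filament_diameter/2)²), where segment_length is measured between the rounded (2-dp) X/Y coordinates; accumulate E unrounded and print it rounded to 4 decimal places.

G0 X-14.50 Y14.50 Z14.70
G1 X0.00 Y0.00 E0.3410
G1 X10.25 Y10.25 E0.5821
G1 X-4.24 Y24.75 E0.9230
G1 X-14.50 Y14.50 E1.1642

At z = 14.7 mm: the cube is present — its section is the full 14.5×20.5 rectangle; the sphere at (4.5, 8) is absent (|z−center|=9.200 > r=9); After the difference (first − rest): none of the subtracted shapes is present at this height, so the 14.5×20.5 cube is unchanged — 1 connected region; (whole slice rotated 45° about Z — lengths, areas and connectivity unchanged). The outline is a single polygon with 4 vertices. Extrusion per mm of travel: 0.4 × 0.1 / (π × 0.875²) = 0.016630. Accumulating E over each segment gives final E = 1.1642.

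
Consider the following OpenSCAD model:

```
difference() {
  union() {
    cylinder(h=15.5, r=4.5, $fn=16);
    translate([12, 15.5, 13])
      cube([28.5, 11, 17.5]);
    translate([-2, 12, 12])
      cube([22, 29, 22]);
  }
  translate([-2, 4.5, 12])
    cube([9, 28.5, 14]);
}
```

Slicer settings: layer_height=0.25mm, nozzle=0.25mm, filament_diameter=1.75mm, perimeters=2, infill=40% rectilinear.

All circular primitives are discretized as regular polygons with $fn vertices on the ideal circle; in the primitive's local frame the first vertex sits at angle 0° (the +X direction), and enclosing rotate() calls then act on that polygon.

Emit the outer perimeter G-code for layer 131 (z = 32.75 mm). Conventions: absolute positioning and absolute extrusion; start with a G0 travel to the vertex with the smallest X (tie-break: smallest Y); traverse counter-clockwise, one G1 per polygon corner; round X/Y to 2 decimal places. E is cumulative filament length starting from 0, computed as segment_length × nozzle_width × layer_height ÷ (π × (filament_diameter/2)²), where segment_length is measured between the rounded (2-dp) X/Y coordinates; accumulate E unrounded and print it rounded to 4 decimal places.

At z = 32.75 mm: the cylinder is not intersected at this z (z outside [0, 15.5]); the cube at (12, 15.5) is not intersected at this z (z outside [13, 30.5]); the cube at (-2, 12) is present — its section is the full 22×29 rectangle; Merging all regions: only the 22×29 cube at (-2, 12) is present, so the union is just that shape — 1 connected region; the cube at (-2, 4.5) is not intersected at this z (z outside [12, 26]); Subtracting the remaining from the first: none of the subtracted shapes is present at this height, so the result so far is unchanged — 1 connected region. The outline is a single polygon with 4 vertices. Extrusion per mm of travel: 0.25 × 0.25 / (π × 0.875²) = 0.025984. Accumulating E over each segment gives final E = 2.6504.

G0 X-2.00 Y12.00 Z32.75
G1 X20.00 Y12.00 E0.5717
G1 X20.00 Y41.00 E1.3252
G1 X-2.00 Y41.00 E1.8969
G1 X-2.00 Y12.00 E2.6504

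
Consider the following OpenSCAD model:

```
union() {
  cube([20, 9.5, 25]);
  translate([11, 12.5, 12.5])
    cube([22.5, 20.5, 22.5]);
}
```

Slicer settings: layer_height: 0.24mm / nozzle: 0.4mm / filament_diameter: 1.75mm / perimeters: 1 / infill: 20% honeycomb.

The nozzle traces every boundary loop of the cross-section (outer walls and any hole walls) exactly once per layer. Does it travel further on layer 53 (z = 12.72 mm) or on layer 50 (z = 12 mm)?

layer 53 (z = 12.72 mm)

Layer 53 (z = 12.72): the 20×9.5 cube contributes its full rectangle (perimeter 59.00 mm); the 22.5×20.5 cube at (11, 12.5) contributes its full rectangle (perimeter 86.00 mm); Merging all regions: the 2 present regions are separate (no shared area or edge), so areas and boundary lengths simply add and each stays a separate island — boundary = 145.00 mm. So its perimeter = 145.00 mm. Layer 50 (z = 12): the cube (footprint 20×9.5) is included at this height (perimeter 59.00 mm); the cube at (11, 12.5) is absent (z outside [12.5, 35]); Combining (union): only the 20×9.5 cube is present, so the union is just that shape — boundary = 59.00 mm. So its perimeter = 59.00 mm. Layer 53 is larger (145.00 vs 59.00 mm).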